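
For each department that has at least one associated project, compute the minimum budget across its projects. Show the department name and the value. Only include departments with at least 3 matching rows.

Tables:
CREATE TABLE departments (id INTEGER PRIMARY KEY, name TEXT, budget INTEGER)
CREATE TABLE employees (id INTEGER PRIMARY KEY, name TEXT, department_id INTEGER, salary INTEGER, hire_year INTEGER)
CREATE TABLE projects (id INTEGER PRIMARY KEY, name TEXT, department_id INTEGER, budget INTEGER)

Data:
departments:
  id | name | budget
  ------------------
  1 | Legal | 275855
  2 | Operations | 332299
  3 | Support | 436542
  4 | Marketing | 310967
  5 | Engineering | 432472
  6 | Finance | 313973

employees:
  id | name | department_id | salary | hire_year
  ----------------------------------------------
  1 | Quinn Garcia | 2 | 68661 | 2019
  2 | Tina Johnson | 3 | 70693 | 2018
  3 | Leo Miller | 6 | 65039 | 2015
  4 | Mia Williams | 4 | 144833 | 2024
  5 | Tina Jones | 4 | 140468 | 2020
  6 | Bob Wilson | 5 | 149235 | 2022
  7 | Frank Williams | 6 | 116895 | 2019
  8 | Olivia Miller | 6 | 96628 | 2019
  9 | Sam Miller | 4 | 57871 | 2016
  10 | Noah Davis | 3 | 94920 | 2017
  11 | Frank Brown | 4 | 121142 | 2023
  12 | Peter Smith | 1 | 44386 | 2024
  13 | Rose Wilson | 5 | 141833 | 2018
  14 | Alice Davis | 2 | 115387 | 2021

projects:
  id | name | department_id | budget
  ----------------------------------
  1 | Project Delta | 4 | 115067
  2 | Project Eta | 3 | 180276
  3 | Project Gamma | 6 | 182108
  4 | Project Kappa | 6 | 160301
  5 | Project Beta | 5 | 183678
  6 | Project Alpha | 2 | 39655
SELECT p.name, MIN(c.budget) AS min_budget FROM projects c JOIN departments p ON c.department_id = p.id GROUP BY p.id, p.name HAVING COUNT(*) >= 3

Execution result:
(no rows)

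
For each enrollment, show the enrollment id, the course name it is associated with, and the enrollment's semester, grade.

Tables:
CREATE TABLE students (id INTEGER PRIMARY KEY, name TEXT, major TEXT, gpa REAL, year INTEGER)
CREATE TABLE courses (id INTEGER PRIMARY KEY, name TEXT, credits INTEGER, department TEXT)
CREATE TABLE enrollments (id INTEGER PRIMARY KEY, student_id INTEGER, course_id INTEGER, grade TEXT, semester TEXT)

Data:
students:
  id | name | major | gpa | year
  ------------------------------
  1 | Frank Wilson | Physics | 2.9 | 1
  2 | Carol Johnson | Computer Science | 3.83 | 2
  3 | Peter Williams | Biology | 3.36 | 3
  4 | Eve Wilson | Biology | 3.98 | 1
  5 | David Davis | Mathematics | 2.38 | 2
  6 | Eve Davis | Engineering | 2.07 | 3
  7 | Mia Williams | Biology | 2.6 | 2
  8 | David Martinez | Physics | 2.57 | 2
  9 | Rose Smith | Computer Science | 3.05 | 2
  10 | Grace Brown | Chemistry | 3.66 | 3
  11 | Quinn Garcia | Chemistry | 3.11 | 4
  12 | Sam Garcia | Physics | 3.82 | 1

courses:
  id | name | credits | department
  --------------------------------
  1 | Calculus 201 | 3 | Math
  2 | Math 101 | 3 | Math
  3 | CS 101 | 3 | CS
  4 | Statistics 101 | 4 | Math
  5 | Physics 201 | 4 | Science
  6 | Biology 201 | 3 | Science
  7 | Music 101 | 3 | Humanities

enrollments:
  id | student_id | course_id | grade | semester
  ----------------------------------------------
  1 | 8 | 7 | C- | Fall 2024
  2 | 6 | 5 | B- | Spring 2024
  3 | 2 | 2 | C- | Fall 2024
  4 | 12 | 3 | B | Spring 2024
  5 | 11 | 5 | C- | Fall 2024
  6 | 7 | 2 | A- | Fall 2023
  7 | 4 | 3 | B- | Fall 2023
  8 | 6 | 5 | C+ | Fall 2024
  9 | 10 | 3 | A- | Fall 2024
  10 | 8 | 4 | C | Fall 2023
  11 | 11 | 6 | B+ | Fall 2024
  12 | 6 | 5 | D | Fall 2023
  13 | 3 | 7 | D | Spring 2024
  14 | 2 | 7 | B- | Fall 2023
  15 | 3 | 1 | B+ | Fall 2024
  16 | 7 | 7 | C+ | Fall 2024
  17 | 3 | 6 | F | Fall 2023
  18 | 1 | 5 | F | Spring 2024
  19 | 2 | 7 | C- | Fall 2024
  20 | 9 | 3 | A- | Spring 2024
SELECT c.id, p.name AS course, c.semester, c.grade FROM enrollments c JOIN courses p ON c.course_id = p.id

Execution result:
id | course | semester | grade
1 | Music 101 | Fall 2024 | C-
2 | Physics 201 | Spring 2024 | B-
3 | Math 101 | Fall 2024 | C-
4 | CS 101 | Spring 2024 | B
5 | Physics 201 | Fall 2024 | C-
6 | Math 101 | Fall 2023 | A-
7 | CS 101 | Fall 2023 | B-
8 | Physics 201 | Fall 2024 | C+
9 | CS 101 | Fall 2024 | A-
10 | Statistics 101 | Fall 2023 | C
11 | Biology 201 | Fall 2024 | B+
12 | Physics 201 | Fall 2023 | D
13 | Music 101 | Spring 2024 | D
14 | Music 101 | Fall 2023 | B-
15 | Calculus 201 | Fall 2024 | B+
16 | Music 101 | Fall 2024 | C+
17 | Biology 201 | Fall 2023 | F
18 | Physics 201 | Spring 2024 | F
19 | Music 101 | Fall 2024 | C-
20 | CS 101 | Spring 2024 | A-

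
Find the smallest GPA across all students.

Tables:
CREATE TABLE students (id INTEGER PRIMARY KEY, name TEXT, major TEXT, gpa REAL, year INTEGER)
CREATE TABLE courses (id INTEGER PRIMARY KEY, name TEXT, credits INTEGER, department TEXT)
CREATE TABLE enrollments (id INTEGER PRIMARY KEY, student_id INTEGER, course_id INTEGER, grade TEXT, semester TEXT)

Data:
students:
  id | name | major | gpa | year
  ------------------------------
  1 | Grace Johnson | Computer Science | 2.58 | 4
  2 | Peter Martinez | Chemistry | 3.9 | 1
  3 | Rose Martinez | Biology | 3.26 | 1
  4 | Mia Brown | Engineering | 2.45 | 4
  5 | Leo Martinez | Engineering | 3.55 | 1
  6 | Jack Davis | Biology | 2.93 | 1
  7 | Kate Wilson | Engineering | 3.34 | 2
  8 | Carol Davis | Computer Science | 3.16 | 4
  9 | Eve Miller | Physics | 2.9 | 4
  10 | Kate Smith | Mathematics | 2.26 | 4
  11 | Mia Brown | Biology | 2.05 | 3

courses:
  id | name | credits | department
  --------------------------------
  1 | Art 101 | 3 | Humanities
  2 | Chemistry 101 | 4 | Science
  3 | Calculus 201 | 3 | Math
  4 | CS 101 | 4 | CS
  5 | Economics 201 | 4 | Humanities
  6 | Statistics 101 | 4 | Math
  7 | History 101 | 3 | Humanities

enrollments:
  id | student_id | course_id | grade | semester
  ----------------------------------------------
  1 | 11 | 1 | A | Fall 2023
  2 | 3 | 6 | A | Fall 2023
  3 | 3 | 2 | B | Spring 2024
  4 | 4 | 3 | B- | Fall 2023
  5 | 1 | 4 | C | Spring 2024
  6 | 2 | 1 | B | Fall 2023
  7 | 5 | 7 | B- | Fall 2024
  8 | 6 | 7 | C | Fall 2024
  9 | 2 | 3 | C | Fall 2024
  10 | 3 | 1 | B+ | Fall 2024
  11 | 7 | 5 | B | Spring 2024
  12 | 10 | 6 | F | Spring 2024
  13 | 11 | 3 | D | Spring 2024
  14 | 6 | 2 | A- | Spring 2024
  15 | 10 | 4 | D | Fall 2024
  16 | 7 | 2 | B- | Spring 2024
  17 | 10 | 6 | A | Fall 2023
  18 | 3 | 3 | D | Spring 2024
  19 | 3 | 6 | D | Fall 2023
SELECT MIN(gpa) FROM students

Execution result:
2.05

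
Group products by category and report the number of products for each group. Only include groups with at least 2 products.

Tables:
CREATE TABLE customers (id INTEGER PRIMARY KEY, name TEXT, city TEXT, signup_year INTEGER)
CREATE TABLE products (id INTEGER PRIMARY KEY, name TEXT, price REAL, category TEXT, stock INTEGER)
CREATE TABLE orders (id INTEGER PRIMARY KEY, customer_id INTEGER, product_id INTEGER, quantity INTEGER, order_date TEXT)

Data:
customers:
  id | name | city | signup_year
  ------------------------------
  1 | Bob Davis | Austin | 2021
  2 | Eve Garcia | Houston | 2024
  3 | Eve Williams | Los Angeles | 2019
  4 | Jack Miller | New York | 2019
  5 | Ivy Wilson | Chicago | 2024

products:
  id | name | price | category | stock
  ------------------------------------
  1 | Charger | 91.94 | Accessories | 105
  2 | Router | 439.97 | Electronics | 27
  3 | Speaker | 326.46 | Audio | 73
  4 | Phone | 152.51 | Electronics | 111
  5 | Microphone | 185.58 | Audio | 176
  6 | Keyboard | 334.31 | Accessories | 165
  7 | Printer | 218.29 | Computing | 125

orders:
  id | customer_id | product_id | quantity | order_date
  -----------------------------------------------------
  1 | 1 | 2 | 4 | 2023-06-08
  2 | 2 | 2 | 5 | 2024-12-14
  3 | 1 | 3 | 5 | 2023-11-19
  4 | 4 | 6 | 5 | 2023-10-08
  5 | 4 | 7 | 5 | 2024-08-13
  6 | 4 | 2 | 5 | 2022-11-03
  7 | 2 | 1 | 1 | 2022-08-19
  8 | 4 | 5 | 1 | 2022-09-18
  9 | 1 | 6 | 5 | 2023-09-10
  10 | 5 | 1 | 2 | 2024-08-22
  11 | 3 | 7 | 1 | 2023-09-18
SELECT category, COUNT(*) AS n FROM products GROUP BY category HAVING COUNT(*) >= 2

Execution result:
category | n
Accessories | 2
Audio | 2
Electronics | 2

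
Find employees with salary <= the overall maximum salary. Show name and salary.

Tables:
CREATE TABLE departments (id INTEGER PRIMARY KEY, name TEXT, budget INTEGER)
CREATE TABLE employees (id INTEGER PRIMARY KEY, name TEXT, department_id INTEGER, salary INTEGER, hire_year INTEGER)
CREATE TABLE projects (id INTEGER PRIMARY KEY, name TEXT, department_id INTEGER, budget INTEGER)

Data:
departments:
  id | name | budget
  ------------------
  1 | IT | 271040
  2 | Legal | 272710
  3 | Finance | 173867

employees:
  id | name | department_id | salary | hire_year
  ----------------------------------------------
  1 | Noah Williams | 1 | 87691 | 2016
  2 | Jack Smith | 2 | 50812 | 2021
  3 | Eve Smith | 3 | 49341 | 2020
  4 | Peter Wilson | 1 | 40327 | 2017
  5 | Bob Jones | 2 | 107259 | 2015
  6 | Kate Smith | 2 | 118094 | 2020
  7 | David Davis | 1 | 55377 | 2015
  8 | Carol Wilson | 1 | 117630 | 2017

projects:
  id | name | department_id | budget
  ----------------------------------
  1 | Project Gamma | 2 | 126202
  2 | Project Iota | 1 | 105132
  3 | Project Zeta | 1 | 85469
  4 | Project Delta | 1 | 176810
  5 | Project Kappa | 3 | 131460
SELECT name, salary FROM employees WHERE salary <= (SELECT MAX(salary) FROM employees)

Execution result:
name | salary
Noah Williams | 87691
Jack Smith | 50812
Eve Smith | 49341
Peter Wilson | 40327
Bob Jones | 107259
Kate Smith | 118094
David Davis | 55377
Carol Wilson | 117630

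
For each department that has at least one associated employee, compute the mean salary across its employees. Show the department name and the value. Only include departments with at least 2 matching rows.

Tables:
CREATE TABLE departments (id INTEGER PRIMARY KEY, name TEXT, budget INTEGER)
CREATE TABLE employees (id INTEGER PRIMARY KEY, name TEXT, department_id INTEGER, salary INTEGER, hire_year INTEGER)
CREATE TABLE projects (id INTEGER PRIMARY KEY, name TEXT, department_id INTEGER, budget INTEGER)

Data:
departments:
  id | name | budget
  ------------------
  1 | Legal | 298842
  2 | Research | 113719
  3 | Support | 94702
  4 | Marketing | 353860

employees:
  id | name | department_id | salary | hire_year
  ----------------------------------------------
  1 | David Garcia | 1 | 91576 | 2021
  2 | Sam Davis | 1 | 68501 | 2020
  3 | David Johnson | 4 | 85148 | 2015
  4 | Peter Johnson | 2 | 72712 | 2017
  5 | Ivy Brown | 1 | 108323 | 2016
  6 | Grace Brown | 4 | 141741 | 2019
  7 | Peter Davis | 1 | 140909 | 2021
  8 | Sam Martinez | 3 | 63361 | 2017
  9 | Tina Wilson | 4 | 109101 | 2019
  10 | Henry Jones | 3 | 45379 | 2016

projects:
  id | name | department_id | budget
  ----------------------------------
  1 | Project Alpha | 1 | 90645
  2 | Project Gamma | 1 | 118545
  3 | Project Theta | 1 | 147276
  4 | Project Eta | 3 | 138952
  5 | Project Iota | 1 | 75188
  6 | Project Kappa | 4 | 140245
SELECT p.name, AVG(c.salary) AS avg_salary FROM employees c JOIN departments p ON c.department_id = p.id GROUP BY p.id, p.name HAVING COUNT(*) >= 2

Execution result:
name | avg_salary
Legal | 102327.25
Support | 54370.00
Marketing | 111996.67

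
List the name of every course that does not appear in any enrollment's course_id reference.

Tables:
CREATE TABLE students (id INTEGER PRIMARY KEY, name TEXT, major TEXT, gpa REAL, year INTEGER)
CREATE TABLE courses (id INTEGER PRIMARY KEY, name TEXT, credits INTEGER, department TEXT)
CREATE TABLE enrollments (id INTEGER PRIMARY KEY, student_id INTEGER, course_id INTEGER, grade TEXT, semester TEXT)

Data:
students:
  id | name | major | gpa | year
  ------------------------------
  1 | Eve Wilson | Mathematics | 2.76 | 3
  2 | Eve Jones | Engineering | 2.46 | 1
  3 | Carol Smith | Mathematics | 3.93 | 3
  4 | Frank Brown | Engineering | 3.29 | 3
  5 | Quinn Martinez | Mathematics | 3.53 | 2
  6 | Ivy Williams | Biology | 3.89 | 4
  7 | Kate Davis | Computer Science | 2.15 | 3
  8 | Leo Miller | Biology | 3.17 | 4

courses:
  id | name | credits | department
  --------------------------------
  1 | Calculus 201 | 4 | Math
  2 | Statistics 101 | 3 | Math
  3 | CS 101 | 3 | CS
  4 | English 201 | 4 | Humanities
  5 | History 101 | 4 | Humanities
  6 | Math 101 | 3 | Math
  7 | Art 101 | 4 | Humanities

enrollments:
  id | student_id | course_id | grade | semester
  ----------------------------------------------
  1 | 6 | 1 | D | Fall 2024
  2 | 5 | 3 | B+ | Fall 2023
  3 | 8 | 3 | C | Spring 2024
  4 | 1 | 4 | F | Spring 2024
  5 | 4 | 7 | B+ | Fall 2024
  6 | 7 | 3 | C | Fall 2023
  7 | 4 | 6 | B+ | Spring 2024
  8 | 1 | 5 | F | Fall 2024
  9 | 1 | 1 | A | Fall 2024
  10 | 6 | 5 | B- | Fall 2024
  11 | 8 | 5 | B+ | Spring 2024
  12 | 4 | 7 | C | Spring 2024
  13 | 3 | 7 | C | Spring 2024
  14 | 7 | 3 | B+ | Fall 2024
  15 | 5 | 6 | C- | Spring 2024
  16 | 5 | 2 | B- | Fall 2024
SELECT p.name FROM courses p LEFT JOIN enrollments c ON c.course_id = p.id WHERE c.id IS NULL

Execution result:
(no rows)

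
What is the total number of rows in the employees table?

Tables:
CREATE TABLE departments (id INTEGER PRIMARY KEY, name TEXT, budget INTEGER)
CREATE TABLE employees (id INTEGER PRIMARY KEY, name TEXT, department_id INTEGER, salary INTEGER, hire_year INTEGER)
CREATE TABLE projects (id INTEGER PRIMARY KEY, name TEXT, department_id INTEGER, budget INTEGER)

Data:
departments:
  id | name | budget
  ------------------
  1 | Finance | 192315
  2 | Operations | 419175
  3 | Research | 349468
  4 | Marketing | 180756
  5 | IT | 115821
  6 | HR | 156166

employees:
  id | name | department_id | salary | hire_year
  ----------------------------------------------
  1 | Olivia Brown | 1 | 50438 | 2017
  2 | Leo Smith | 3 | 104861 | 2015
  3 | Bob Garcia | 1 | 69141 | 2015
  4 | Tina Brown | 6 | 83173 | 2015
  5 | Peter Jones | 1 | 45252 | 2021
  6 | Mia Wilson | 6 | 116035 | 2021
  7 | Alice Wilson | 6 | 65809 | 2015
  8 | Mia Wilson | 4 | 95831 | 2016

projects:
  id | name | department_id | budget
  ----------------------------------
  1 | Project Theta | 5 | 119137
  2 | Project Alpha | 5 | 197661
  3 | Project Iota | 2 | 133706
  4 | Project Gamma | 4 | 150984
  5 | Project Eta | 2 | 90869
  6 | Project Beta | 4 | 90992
SELECT COUNT(*) FROM employees

Execution result:
8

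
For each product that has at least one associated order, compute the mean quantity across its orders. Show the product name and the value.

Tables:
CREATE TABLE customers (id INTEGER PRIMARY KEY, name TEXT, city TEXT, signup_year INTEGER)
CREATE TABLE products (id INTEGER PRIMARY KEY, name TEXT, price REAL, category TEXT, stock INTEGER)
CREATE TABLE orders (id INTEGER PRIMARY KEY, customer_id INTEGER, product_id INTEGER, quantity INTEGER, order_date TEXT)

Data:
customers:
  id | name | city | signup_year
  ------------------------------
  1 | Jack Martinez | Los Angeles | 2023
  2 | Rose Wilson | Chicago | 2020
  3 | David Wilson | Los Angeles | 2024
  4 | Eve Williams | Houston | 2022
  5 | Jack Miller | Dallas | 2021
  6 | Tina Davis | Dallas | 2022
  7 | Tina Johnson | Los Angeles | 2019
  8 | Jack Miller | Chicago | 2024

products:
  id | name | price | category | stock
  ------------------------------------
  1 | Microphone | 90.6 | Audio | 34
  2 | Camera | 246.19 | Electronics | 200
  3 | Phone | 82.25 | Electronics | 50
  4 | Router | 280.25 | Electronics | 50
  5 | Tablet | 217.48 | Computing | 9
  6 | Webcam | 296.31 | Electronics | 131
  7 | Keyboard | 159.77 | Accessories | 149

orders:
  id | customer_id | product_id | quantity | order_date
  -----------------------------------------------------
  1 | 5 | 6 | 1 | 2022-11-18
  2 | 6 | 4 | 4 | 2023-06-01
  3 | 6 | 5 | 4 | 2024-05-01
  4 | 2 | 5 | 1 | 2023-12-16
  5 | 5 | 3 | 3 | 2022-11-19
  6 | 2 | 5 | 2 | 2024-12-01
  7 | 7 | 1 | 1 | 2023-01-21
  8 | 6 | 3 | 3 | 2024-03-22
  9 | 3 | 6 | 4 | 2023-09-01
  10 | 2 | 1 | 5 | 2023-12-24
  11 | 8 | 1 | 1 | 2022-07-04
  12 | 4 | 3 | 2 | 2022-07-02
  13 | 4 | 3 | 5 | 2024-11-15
SELECT p.name, AVG(c.quantity) AS avg_quantity FROM orders c JOIN products p ON c.product_id = p.id GROUP BY p.id, p.name

Execution result:
name | avg_quantity
Microphone | 2.33
Phone | 3.25
Router | 4.00
Tablet | 2.33
Webcam | 2.50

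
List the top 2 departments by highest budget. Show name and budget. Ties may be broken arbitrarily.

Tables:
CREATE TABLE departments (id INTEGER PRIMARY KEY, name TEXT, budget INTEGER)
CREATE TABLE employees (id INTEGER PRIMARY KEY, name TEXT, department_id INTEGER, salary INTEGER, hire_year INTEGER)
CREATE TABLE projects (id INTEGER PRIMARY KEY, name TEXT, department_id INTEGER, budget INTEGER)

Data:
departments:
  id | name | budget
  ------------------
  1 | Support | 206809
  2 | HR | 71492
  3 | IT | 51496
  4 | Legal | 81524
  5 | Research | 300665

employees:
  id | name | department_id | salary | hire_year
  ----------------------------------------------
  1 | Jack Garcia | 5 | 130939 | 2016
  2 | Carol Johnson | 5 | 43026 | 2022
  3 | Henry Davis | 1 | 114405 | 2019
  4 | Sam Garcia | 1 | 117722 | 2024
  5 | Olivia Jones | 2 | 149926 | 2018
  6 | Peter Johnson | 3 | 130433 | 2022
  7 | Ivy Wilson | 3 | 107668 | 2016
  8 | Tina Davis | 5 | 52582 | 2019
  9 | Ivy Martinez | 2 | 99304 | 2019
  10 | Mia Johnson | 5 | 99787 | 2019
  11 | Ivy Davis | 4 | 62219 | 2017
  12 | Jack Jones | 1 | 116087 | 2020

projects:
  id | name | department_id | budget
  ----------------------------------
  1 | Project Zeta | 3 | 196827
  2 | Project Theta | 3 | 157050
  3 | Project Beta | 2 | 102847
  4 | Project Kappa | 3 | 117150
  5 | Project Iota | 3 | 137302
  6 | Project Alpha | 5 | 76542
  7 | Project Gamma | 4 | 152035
SELECT name, budget FROM departments ORDER BY budget DESC LIMIT 2

Execution result:
name | budget
Research | 300665
Support | 206809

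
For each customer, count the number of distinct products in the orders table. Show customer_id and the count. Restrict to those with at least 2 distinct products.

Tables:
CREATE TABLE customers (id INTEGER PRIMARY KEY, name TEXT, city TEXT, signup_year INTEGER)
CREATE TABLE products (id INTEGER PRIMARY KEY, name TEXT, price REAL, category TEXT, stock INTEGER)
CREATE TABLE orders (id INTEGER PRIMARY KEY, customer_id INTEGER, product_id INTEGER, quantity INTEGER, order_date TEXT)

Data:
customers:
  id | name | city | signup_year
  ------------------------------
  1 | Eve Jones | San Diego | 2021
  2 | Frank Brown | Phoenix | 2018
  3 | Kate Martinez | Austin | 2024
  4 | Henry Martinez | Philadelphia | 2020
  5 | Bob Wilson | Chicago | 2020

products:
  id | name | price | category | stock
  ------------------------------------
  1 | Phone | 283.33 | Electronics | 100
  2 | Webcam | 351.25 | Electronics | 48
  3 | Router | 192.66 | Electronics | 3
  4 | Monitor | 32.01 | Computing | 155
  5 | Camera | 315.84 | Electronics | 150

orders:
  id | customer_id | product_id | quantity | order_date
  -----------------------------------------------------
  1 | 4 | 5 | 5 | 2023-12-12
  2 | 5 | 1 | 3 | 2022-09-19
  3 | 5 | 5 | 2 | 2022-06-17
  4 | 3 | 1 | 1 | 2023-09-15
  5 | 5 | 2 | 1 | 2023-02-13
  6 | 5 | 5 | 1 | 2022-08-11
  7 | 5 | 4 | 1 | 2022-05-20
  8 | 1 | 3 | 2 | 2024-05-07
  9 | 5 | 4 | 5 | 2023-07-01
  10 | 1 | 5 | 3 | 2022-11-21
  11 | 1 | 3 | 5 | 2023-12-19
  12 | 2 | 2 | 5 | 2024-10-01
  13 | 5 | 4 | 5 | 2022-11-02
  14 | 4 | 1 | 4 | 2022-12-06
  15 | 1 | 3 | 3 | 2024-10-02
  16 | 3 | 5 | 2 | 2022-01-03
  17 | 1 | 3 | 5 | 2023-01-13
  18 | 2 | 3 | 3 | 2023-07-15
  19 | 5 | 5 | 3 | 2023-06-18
SELECT customer_id, COUNT(DISTINCT product_id) AS distinct_product_count FROM orders GROUP BY customer_id HAVING COUNT(DISTINCT product_id) >= 2

Execution result:
customer_id | distinct_product_count
1 | 2
2 | 2
3 | 2
4 | 2
5 | 4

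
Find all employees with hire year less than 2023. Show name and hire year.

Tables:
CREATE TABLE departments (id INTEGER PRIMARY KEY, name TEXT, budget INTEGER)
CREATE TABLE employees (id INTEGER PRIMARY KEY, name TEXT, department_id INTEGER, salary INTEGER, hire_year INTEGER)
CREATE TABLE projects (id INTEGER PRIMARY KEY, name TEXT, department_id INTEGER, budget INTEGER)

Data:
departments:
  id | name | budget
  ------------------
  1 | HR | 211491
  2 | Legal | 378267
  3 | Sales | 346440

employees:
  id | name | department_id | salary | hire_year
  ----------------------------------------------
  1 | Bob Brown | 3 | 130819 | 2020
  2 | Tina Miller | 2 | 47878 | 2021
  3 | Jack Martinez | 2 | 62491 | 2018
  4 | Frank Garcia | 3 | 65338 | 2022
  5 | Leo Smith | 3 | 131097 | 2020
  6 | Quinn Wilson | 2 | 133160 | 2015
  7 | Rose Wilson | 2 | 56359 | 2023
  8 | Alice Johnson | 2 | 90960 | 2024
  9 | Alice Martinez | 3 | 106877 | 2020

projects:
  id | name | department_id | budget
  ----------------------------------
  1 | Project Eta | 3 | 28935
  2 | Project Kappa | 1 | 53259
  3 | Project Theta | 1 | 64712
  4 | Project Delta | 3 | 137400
SELECT name, hire_year FROM employees WHERE hire_year < 2023

Execution result:
name | hire_year
Bob Brown | 2020
Tina Miller | 2021
Jack Martinez | 2018
Frank Garcia | 2022
Leo Smith | 2020
Quinn Wilson | 2015
Alice Martinez | 2020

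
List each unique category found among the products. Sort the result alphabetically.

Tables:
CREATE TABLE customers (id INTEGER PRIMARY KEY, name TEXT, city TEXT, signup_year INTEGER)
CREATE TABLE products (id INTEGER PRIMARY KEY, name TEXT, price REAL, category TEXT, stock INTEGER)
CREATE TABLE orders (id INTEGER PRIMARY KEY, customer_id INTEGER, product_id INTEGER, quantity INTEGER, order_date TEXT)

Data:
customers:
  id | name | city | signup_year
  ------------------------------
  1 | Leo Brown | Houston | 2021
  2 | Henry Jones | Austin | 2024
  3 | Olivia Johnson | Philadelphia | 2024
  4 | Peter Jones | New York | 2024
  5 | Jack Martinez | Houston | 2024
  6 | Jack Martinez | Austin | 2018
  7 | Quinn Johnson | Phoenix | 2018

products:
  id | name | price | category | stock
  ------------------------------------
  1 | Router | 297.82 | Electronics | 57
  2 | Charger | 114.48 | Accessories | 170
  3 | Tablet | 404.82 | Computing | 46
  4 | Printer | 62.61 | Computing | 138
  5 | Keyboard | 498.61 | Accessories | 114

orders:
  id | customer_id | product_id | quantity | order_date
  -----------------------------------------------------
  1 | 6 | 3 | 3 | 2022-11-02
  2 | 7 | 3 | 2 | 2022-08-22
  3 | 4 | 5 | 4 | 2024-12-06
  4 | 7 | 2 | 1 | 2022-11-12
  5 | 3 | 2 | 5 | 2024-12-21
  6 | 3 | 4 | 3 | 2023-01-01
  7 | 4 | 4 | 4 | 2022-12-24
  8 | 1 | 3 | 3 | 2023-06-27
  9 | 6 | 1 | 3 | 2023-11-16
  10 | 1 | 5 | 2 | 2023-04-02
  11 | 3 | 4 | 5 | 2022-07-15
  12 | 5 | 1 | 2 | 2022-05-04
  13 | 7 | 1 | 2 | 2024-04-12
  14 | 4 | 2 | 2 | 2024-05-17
SELECT DISTINCT category FROM products ORDER BY category

Execution result:
category
Accessories
Computing
Electronics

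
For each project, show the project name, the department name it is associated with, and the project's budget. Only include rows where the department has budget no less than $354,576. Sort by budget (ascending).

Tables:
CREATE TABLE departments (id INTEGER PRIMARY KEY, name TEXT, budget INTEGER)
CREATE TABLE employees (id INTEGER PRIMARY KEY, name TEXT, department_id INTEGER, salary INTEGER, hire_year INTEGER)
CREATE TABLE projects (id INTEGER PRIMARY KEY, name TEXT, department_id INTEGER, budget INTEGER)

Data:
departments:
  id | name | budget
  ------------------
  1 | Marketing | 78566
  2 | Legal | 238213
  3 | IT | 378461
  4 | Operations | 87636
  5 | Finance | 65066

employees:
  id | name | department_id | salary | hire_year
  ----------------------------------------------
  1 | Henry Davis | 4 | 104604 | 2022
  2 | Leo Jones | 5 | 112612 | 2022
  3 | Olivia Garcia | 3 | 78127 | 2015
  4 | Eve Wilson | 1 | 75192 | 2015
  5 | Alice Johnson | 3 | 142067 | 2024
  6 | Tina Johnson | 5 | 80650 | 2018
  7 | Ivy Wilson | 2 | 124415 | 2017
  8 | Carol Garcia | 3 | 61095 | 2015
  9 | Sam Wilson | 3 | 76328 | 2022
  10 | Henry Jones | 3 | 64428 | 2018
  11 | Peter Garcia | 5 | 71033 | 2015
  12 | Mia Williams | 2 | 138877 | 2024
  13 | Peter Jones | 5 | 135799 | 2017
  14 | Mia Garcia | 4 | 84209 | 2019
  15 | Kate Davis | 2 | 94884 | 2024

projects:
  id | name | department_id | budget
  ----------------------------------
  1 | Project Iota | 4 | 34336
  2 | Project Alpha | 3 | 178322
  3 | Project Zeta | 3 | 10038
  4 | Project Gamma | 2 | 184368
SELECT c.name, p.name AS department, c.budget FROM projects c JOIN departments p ON c.department_id = p.id WHERE p.budget >= 354576 ORDER BY c.budget ASC

Execution result:
name | department | budget
Project Zeta | IT | 10038
Project Alpha | IT | 178322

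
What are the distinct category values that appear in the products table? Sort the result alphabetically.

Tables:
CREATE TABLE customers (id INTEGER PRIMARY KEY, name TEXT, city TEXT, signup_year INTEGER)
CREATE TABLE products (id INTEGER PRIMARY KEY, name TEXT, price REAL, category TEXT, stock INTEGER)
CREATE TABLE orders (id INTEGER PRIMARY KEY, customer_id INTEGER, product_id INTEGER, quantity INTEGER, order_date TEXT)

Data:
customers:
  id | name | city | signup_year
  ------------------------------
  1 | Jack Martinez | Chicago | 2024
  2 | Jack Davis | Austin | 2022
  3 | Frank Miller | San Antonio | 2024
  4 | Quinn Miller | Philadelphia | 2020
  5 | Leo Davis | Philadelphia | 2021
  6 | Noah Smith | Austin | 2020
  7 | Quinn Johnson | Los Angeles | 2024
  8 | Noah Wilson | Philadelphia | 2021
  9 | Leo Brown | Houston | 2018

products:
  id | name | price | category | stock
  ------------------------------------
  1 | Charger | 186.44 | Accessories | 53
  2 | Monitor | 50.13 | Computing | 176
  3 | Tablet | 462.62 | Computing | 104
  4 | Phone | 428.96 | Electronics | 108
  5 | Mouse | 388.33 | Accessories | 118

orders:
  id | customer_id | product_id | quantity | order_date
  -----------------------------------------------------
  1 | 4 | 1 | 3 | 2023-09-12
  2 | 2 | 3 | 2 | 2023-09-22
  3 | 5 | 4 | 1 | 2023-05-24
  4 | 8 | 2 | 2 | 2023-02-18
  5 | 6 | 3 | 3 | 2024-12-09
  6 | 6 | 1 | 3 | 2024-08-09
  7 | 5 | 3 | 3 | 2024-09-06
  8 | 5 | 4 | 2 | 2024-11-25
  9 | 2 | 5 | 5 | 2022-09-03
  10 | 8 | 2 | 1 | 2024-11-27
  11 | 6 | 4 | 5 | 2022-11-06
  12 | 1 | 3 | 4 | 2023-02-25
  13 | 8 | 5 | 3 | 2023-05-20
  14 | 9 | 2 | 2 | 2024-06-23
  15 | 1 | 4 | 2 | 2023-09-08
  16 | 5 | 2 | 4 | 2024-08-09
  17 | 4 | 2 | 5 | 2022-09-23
SELECT DISTINCT category FROM products ORDER BY category

Execution result:
category
Accessories
Computing
Electronics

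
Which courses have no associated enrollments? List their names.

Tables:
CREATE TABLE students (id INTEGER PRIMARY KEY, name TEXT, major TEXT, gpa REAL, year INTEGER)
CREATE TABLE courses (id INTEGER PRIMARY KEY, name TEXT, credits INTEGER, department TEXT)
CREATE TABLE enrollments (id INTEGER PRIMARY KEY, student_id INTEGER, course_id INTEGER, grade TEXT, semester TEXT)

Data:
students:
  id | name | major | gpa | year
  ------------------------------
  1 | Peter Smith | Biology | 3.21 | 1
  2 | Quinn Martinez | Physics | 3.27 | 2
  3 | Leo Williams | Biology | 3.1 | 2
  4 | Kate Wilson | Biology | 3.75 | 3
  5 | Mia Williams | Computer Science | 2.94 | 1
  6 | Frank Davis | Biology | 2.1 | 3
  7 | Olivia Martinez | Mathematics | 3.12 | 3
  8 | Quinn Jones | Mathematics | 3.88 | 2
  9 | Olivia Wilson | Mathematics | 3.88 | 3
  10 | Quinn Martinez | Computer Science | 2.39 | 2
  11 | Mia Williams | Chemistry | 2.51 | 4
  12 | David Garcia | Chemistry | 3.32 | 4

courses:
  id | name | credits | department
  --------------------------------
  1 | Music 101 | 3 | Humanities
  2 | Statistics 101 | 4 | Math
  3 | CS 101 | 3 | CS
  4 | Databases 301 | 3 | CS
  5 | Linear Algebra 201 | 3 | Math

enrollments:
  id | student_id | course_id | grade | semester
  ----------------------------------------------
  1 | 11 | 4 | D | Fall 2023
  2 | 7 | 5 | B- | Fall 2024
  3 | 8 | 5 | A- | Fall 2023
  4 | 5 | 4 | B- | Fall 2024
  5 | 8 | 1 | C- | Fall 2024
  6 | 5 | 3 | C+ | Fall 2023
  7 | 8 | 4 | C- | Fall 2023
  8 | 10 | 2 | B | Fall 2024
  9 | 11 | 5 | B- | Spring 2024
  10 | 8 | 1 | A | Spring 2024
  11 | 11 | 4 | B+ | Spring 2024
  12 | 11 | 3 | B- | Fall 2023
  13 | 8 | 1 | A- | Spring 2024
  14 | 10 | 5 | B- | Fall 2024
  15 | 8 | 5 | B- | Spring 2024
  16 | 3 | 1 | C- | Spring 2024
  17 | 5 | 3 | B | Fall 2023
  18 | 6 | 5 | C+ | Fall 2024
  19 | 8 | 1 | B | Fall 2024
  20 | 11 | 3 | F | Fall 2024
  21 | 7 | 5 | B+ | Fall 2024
SELECT p.name FROM courses p LEFT JOIN enrollments c ON c.course_id = p.id WHERE c.id IS NULL

Execution result:
(no rows)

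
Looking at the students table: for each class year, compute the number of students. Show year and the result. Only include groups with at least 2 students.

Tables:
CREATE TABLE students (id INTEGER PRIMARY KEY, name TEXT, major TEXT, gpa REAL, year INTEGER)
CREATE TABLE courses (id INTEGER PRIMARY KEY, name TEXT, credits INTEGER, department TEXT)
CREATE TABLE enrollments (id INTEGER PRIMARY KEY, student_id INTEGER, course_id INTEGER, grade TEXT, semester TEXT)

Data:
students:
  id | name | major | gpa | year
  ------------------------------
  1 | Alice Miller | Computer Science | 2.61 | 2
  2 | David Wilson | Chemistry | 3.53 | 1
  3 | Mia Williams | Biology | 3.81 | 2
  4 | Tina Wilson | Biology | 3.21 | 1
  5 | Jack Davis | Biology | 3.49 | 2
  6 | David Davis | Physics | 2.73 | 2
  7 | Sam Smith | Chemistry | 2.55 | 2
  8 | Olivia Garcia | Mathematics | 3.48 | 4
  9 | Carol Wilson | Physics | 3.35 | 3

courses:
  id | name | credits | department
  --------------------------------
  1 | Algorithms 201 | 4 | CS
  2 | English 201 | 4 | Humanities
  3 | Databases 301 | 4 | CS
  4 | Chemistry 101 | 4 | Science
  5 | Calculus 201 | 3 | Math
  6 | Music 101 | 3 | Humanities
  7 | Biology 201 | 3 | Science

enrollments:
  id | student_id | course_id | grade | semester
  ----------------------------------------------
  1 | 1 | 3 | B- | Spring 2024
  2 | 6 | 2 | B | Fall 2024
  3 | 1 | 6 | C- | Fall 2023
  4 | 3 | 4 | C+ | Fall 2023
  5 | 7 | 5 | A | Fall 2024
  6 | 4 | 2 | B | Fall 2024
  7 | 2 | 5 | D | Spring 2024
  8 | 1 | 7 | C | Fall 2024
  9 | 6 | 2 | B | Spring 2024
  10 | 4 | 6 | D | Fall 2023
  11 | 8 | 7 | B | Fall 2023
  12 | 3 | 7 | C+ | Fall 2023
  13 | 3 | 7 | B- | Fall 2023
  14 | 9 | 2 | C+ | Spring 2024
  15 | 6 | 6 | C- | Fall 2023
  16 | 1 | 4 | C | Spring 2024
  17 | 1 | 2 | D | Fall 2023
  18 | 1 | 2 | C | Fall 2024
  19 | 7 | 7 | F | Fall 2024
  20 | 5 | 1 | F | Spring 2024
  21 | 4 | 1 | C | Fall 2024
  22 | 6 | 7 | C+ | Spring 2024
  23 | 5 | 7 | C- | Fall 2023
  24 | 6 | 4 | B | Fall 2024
SELECT year, COUNT(*) AS n FROM students GROUP BY year HAVING COUNT(*) >= 2

Execution result:
year | n
1 | 2
2 | 5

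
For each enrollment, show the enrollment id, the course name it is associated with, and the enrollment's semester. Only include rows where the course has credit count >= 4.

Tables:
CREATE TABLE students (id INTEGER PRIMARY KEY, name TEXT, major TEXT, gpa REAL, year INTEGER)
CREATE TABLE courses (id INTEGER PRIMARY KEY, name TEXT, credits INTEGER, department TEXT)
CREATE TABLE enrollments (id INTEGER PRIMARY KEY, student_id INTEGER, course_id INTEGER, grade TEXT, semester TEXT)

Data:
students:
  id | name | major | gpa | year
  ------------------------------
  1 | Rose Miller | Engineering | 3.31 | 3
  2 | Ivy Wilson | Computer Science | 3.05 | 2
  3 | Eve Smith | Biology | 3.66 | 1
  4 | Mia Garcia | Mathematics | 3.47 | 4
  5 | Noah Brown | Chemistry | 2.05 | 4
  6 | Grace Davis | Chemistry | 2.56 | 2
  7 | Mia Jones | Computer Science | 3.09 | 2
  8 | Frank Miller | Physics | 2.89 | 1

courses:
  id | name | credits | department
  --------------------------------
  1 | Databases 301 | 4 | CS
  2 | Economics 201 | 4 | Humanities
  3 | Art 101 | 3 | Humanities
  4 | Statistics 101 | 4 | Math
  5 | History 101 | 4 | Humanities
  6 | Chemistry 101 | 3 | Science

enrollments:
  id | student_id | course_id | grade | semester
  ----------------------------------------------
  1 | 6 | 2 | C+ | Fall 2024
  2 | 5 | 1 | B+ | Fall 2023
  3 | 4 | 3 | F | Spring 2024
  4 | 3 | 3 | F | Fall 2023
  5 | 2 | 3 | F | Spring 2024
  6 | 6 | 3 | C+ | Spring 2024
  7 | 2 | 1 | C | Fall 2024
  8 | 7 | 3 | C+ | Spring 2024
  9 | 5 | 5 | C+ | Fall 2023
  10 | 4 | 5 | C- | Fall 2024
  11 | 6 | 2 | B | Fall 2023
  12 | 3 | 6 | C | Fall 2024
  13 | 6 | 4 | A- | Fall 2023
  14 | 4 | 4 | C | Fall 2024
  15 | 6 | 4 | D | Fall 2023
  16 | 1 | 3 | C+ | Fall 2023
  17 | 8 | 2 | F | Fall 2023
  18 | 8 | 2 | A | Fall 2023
SELECT c.id, p.name AS course, c.semester FROM enrollments c JOIN courses p ON c.course_id = p.id WHERE p.credits >= 4

Execution result:
id | course | semester
1 | Economics 201 | Fall 2024
2 | Databases 301 | Fall 2023
7 | Databases 301 | Fall 2024
9 | History 101 | Fall 2023
10 | History 101 | Fall 2024
11 | Economics 201 | Fall 2023
13 | Statistics 101 | Fall 2023
14 | Statistics 101 | Fall 2024
15 | Statistics 101 | Fall 2023
17 | Economics 201 | Fall 2023
18 | Economics 201 | Fall 2023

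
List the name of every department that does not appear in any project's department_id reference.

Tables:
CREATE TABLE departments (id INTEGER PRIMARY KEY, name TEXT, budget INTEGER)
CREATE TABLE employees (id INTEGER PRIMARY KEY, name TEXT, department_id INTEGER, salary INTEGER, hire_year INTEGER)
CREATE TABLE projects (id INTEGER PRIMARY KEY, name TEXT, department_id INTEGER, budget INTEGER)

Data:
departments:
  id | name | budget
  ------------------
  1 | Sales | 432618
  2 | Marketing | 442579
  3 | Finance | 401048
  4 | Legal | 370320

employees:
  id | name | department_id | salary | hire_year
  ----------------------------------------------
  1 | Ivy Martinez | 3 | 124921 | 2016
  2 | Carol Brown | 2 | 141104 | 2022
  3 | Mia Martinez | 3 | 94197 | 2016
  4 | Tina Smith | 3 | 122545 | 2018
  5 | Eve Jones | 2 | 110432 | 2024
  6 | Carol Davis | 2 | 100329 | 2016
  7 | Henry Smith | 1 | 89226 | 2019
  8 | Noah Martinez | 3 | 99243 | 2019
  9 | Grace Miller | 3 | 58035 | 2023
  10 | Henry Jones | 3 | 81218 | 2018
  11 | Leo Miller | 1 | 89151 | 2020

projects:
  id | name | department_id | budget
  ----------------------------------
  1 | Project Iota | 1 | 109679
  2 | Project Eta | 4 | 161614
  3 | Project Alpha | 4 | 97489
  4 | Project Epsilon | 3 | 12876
SELECT p.name FROM departments p LEFT JOIN projects c ON c.department_id = p.id WHERE c.id IS NULL

Execution result:
Marketing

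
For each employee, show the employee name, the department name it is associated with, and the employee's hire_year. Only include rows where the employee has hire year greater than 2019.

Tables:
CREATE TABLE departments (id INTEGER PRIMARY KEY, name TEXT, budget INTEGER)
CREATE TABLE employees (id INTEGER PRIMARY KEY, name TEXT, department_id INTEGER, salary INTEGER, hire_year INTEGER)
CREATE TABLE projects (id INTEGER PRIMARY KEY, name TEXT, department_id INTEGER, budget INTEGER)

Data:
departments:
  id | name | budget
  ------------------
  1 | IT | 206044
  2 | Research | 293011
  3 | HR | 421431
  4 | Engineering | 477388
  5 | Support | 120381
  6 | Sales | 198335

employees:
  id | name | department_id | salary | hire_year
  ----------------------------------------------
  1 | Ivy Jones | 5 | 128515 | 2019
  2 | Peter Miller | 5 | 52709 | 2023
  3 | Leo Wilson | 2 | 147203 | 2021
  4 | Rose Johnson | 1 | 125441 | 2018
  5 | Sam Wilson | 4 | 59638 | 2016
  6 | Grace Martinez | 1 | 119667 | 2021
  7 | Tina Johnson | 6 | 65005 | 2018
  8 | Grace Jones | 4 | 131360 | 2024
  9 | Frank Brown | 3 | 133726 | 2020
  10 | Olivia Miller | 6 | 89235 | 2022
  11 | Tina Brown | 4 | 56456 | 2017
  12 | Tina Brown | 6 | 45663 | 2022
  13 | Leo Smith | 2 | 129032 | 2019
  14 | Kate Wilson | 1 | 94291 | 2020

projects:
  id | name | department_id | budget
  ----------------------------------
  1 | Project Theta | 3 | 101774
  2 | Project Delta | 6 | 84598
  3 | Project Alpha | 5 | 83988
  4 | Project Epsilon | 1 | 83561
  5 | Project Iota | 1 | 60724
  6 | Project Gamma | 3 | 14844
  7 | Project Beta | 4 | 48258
SELECT c.name, p.name AS department, c.hire_year FROM employees c JOIN departments p ON c.department_id = p.id WHERE c.hire_year > 2019

Execution result:
name | department | hire_year
Peter Miller | Support | 2023
Leo Wilson | Research | 2021
Grace Martinez | IT | 2021
Grace Jones | Engineering | 2024
Frank Brown | HR | 2020
Olivia Miller | Sales | 2022
Tina Brown | Sales | 2022
Kate Wilson | IT | 2020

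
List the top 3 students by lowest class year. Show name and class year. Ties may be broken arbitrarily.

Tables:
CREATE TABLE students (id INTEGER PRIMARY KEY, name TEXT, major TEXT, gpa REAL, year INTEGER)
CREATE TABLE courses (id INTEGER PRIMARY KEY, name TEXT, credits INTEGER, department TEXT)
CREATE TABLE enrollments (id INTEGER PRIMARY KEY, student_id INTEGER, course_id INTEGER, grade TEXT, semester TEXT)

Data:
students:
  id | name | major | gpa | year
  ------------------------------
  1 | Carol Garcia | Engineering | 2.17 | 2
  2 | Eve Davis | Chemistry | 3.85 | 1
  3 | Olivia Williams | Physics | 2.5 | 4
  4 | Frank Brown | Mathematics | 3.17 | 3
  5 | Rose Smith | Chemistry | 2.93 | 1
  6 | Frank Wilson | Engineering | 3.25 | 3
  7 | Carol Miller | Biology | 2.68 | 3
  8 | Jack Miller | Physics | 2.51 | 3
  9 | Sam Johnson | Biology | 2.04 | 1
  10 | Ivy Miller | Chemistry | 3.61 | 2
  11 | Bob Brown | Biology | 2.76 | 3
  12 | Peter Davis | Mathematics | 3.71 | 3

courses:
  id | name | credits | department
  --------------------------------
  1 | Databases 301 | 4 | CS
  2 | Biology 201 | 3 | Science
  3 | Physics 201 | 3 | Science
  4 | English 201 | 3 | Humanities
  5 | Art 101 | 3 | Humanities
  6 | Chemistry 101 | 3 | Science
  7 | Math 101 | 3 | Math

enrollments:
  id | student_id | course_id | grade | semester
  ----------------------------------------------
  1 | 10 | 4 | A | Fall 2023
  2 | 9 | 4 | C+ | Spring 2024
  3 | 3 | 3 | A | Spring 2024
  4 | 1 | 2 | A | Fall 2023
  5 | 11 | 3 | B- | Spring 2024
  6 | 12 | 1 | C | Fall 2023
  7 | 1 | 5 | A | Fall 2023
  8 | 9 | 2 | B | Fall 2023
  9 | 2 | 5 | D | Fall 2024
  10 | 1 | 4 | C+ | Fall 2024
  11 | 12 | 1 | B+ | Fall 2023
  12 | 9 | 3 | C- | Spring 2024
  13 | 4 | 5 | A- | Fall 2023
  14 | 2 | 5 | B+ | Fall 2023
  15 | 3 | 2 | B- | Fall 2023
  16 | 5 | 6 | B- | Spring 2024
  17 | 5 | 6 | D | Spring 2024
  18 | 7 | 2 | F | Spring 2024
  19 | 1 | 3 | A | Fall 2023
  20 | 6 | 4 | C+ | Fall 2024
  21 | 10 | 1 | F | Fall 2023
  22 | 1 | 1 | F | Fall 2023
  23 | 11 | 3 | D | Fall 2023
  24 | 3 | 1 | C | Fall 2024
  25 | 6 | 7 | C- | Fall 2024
SELECT name, year FROM students ORDER BY year ASC LIMIT 3

Execution result:
name | year
Eve Davis | 1
Rose Smith | 1
Sam Johnson | 1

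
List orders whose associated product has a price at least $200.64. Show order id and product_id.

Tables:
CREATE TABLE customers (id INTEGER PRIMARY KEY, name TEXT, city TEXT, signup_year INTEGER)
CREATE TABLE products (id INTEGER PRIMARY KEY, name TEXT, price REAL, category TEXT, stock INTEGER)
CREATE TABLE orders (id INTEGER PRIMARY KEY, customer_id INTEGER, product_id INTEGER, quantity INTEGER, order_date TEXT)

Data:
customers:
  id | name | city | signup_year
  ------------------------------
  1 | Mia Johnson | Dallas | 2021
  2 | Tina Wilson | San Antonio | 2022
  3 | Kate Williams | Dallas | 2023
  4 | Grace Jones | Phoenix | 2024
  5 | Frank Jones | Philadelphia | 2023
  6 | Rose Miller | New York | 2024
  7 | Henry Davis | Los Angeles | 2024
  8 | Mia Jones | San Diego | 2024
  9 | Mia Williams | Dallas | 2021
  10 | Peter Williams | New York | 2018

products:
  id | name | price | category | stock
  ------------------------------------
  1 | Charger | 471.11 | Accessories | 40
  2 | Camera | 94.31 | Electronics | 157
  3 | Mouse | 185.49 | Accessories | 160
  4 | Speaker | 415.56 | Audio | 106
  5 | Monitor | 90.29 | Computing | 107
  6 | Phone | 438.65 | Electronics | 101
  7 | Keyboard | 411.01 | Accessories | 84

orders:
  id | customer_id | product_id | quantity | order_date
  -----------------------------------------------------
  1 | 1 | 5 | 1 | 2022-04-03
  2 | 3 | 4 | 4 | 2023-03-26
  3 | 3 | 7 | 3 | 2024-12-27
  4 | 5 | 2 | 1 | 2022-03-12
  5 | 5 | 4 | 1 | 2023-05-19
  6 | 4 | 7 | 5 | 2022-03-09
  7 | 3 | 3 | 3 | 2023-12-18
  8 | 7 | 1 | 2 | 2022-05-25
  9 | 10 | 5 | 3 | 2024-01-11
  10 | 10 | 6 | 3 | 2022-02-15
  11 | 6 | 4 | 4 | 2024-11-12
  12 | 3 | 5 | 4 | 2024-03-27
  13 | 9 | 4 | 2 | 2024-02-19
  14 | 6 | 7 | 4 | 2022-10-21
SELECT id, product_id FROM orders WHERE product_id IN (SELECT id FROM products WHERE price >= 200.64)

Execution result:
id | product_id
2 | 4
3 | 7
5 | 4
6 | 7
8 | 1
10 | 6
11 | 4
13 | 4
14 | 7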